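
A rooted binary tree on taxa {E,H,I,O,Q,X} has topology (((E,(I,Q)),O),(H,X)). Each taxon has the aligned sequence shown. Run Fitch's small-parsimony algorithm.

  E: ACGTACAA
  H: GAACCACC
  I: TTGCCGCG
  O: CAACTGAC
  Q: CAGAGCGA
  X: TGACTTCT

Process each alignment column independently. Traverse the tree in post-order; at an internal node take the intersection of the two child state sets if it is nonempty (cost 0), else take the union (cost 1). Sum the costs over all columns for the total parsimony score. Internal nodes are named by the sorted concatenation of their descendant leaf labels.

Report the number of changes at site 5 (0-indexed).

[col 0] IQ: children I:{T}, Q:{C} ∪→ {C,T}; cost 1
[col 0] EIQ: children E:{A}, IQ:{C,T} ∪→ {A,C,T}; cost 1
[col 0] EIOQ: children EIQ:{A,C,T}, O:{C} ∩→ {C}; cost 0
[col 0] HX: children H:{G}, X:{T} ∪→ {G,T}; cost 1
[col 0] EHIOQX: children EIOQ:{C}, HX:{G,T} ∪→ {C,G,T}; cost 1
[col 1] IQ: children I:{T}, Q:{A} ∪→ {A,T}; cost 1
[col 1] EIQ: children E:{C}, IQ:{A,T} ∪→ {A,C,T}; cost 1
[col 1] EIOQ: children EIQ:{A,C,T}, O:{A} ∩→ {A}; cost 0
[col 1] HX: children H:{A}, X:{G} ∪→ {A,G}; cost 1
[col 1] EHIOQX: children EIOQ:{A}, HX:{A,G} ∩→ {A}; cost 0
[col 2] IQ: children I:{G}, Q:{G} ∩→ {G}; cost 0
[col 2] EIQ: children E:{G}, IQ:{G} ∩→ {G}; cost 0
[col 2] EIOQ: children EIQ:{G}, O:{A} ∪→ {A,G}; cost 1
[col 2] HX: children H:{A}, X:{A} ∩→ {A}; cost 0
[col 2] EHIOQX: children EIOQ:{A,G}, HX:{A} ∩→ {A}; cost 0
[col 3] IQ: children I:{C}, Q:{A} ∪→ {A,C}; cost 1
[col 3] EIQ: children E:{T}, IQ:{A,C} ∪→ {A,C,T}; cost 1
[col 3] EIOQ: children EIQ:{A,C,T}, O:{C} ∩→ {C}; cost 0
[col 3] HX: children H:{C}, X:{C} ∩→ {C}; cost 0
[col 3] EHIOQX: children EIOQ:{C}, HX:{C} ∩→ {C}; cost 0
[col 4] IQ: children I:{C}, Q:{G} ∪→ {C,G}; cost 1
[col 4] EIQ: children E:{A}, IQ:{C,G} ∪→ {A,C,G}; cost 1
[col 4] EIOQ: children EIQ:{A,C,G}, O:{T} ∪→ {A,C,G,T}; cost 1
[col 4] HX: children H:{C}, X:{T} ∪→ {C,T}; cost 1
[col 4] EHIOQX: children EIOQ:{A,C,G,T}, HX:{C,T} ∩→ {C,T}; cost 0
[col 5] IQ: children I:{G}, Q:{C} ∪→ {C,G}; cost 1
[col 5] EIQ: children E:{C}, IQ:{C,G} ∩→ {C}; cost 0
[col 5] EIOQ: children EIQ:{C}, O:{G} ∪→ {C,G}; cost 1
[col 5] HX: children H:{A}, X:{T} ∪→ {A,T}; cost 1
[col 5] EHIOQX: children EIOQ:{C,G}, HX:{A,T} ∪→ {A,C,G,T}; cost 1
[col 6] IQ: children I:{C}, Q:{G} ∪→ {C,G}; cost 1
[col 6] EIQ: children E:{A}, IQ:{C,G} ∪→ {A,C,G}; cost 1
[col 6] EIOQ: children EIQ:{A,C,G}, O:{A} ∩→ {A}; cost 0
[col 6] HX: children H:{C}, X:{C} ∩→ {C}; cost 0
[col 6] EHIOQX: children EIOQ:{A}, HX:{C} ∪→ {A,C}; cost 1
[col 7] IQ: children I:{G}, Q:{A} ∪→ {A,G}; cost 1
[col 7] EIQ: children E:{A}, IQ:{A,G} ∩→ {A}; cost 0
[col 7] EIOQ: children EIQ:{A}, O:{C} ∪→ {A,C}; cost 1
[col 7] HX: children H:{C}, X:{T} ∪→ {C,T}; cost 1
[col 7] EHIOQX: children EIOQ:{A,C}, HX:{C,T} ∩→ {C}; cost 0
per-site changes: [4, 3, 1, 2, 4, 4, 3, 3]; total = 24

4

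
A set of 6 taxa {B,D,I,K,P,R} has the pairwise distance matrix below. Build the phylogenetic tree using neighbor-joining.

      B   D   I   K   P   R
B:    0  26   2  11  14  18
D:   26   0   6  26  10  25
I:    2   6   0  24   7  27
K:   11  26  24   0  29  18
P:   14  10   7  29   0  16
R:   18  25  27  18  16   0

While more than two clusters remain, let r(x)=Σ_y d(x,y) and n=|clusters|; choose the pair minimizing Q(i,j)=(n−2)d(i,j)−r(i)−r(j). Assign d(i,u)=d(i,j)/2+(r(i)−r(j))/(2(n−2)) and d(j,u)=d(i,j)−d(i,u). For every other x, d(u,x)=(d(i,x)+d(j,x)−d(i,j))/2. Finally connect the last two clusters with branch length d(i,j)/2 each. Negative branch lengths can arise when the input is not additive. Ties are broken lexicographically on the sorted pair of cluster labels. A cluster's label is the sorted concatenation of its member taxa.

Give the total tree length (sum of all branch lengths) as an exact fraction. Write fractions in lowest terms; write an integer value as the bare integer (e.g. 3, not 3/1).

iteration 1: select K,R (d=18, Q=-140); attach at lengths (19/2, 17/2); label the merged cluster KR
  updated: d(B,KR)=11/2, d(D,KR)=33/2, d(I,KR)=33/2, d(KR,P)=27/2
iteration 2: select B,KR (d=11/2, Q=-83); attach at lengths (2, 7/2); label the merged cluster BKR
  updated: d(BKR,D)=37/2, d(BKR,I)=13/2, d(BKR,P)=11
iteration 3: select BKR,I (d=13/2, Q=-85/2); attach at lengths (59/8, -7/8); label the merged cluster BIKR
  updated: d(BIKR,D)=9, d(BIKR,P)=23/4
iteration 4: select BIKR,D (d=9, Q=-99/4); attach at lengths (19/8, 53/8); label the merged cluster BDIKR
  updated: d(BDIKR,P)=27/8
iteration 5: select BDIKR,P (d=27/8); attach at lengths (27/16, 27/16); label the merged cluster BDIKPR
final tree: ((((B:2,(K:19/2,R:17/2):7/2):59/8,I:-7/8):19/8,D:53/8):27/16,P:27/16)
total length: 339/8

339/8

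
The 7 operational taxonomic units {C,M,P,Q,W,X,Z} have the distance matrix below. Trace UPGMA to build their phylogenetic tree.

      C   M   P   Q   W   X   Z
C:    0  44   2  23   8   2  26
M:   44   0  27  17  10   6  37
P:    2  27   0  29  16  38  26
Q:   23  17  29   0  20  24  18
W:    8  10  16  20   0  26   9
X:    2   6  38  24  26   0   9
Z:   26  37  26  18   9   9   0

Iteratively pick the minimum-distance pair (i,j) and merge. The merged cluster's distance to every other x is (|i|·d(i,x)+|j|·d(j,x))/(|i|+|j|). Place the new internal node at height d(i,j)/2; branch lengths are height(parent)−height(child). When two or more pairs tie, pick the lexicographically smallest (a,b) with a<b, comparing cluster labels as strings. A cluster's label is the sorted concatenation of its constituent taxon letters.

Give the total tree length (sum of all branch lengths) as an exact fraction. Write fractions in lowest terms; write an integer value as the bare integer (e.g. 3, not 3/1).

311/6

1. join C+P (d=2) ⇒ CP; edges |C|=1, |P|=1
  updated: d(CP,M)=71/2, d(CP,Q)=26, d(CP,W)=12, d(CP,X)=20, d(CP,Z)=26
2. join M+X (d=6) ⇒ MX; edges |M|=3, |X|=3
  updated: d(CP,MX)=111/4, d(MX,Q)=41/2, d(MX,W)=18, d(MX,Z)=23
3. join W+Z (d=9) ⇒ WZ; edges |W|=9/2, |Z|=9/2
  updated: d(CP,WZ)=19, d(MX,WZ)=41/2, d(Q,WZ)=19
4. join CP+WZ (d=19) ⇒ CPWZ; edges |CP|=17/2, |WZ|=5
  updated: d(CPWZ,MX)=193/8, d(CPWZ,Q)=45/2
5. join MX+Q (d=41/2) ⇒ MQX; edges |MX|=29/4, |Q|=41/4
  updated: d(CPWZ,MQX)=283/12
6. join CPWZ+MQX (d=283/12) ⇒ CMPQWXZ; edges |CPWZ|=55/24, |MQX|=37/24
final tree: (((C:1,P:1):17/2,(W:9/2,Z:9/2):5):55/24,((M:3,X:3):29/4,Q:41/4):37/24)
total length: 311/6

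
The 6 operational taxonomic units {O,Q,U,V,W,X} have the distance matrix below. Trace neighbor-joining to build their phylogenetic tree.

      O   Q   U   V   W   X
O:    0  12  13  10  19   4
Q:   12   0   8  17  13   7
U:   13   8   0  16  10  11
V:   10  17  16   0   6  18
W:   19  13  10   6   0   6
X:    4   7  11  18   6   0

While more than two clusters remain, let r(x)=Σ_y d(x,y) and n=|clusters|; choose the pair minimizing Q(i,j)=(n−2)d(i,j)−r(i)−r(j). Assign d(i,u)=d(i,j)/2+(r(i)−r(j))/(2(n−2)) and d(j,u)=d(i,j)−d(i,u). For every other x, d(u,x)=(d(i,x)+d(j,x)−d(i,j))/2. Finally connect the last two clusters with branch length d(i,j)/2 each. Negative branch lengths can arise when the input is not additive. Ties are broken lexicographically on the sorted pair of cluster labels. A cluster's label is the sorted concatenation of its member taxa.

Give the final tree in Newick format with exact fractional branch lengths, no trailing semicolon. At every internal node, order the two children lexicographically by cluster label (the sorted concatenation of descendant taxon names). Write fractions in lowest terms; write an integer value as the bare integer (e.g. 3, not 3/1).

((((O:43/12,X:5/12):3,(V:37/8,W:11/8):21/4):7/4,Q:31/8):33/16,U:33/16)

step 1: merge (V,W) at d=6, Q=-97; branch lengths V→37/8, W→11/8; new cluster VW
  updated: d(O,VW)=23/2, d(Q,VW)=12, d(U,VW)=10, d(VW,X)=9
step 2: merge (O,X) at d=4, Q=-119/2; branch lengths O→43/12, X→5/12; new cluster OX
  updated: d(OX,Q)=15/2, d(OX,U)=10, d(OX,VW)=33/4
step 3: merge (OX,VW) at d=33/4, Q=-79/2; branch lengths OX→3, VW→21/4; new cluster OVWX
  updated: d(OVWX,Q)=45/8, d(OVWX,U)=47/8
step 4: merge (OVWX,Q) at d=45/8, Q=-39/2; branch lengths OVWX→7/4, Q→31/8; new cluster OQVWX
  updated: d(OQVWX,U)=33/8
step 5: merge (OQVWX,U) at d=33/8; branch lengths OQVWX→33/16, U→33/16; new cluster OQUVWX
final tree: ((((O:43/12,X:5/12):3,(V:37/8,W:11/8):21/4):7/4,Q:31/8):33/16,U:33/16)
total length: 28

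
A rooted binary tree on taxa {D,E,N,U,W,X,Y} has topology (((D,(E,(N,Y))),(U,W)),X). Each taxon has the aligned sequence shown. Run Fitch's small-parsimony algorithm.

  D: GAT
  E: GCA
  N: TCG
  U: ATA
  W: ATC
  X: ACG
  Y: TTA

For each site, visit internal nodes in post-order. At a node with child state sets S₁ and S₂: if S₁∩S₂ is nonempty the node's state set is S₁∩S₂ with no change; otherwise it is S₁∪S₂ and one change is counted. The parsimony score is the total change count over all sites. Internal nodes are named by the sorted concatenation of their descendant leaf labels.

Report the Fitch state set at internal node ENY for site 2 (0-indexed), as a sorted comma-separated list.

A

site 0, node NY: N={T} ∩ Y={T} → {T} (+0)
site 0, node ENY: E={G} ∪ NY={T} → {G,T} (+1)
site 0, node DENY: D={G} ∩ ENY={G,T} → {G} (+0)
site 0, node UW: U={A} ∩ W={A} → {A} (+0)
site 0, node DENUWY: DENY={G} ∪ UW={A} → {A,G} (+1)
site 0, node DENUWXY: DENUWY={A,G} ∩ X={A} → {A} (+0)
site 1, node NY: N={C} ∪ Y={T} → {C,T} (+1)
site 1, node ENY: E={C} ∩ NY={C,T} → {C} (+0)
site 1, node DENY: D={A} ∪ ENY={C} → {A,C} (+1)
site 1, node UW: U={T} ∩ W={T} → {T} (+0)
site 1, node DENUWY: DENY={A,C} ∪ UW={T} → {A,C,T} (+1)
site 1, node DENUWXY: DENUWY={A,C,T} ∩ X={C} → {C} (+0)
site 2, node NY: N={G} ∪ Y={A} → {A,G} (+1)
site 2, node ENY: E={A} ∩ NY={A,G} → {A} (+0)
site 2, node DENY: D={T} ∪ ENY={A} → {A,T} (+1)
site 2, node UW: U={A} ∪ W={C} → {A,C} (+1)
site 2, node DENUWY: DENY={A,T} ∩ UW={A,C} → {A} (+0)
site 2, node DENUWXY: DENUWY={A} ∪ X={G} → {A,G} (+1)
per-site changes: [2, 3, 4]; total = 9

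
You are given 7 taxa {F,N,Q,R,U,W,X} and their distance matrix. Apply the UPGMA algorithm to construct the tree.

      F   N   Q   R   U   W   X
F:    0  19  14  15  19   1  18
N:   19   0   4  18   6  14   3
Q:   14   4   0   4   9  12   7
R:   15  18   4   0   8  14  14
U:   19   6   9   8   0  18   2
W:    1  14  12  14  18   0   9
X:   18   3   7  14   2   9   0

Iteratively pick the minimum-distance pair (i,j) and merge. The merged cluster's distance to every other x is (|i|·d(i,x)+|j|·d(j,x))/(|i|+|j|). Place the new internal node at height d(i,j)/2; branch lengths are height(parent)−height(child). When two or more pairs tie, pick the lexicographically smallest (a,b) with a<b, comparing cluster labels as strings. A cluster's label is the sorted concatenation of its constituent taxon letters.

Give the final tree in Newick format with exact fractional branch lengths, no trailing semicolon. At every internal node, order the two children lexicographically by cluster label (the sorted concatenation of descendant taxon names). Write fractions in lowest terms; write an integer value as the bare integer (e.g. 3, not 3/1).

((F:1/2,W:1/2):71/10,(((N:2,Q:2):9/8,(U:1,X:1):17/8):19/8,R:11/2):21/10)

1. join F+W (d=1) ⇒ FW; edges |F|=1/2, |W|=1/2
  updated: d(FW,N)=33/2, d(FW,Q)=13, d(FW,R)=29/2, d(FW,U)=37/2, d(FW,X)=27/2
2. join U+X (d=2) ⇒ UX; edges |U|=1, |X|=1
  updated: d(FW,UX)=16, d(N,UX)=9/2, d(Q,UX)=8, d(R,UX)=11
3. join N+Q (d=4) ⇒ NQ; edges |N|=2, |Q|=2
  updated: d(FW,NQ)=59/4, d(NQ,R)=11, d(NQ,UX)=25/4
4. join NQ+UX (d=25/4) ⇒ NQUX; edges |NQ|=9/8, |UX|=17/8
  updated: d(FW,NQUX)=123/8, d(NQUX,R)=11
5. join NQUX+R (d=11) ⇒ NQRUX; edges |NQUX|=19/8, |R|=11/2
  updated: d(FW,NQRUX)=76/5
6. join FW+NQRUX (d=76/5) ⇒ FNQRUWX; edges |FW|=71/10, |NQRUX|=21/10
final tree: ((F:1/2,W:1/2):71/10,(((N:2,Q:2):9/8,(U:1,X:1):17/8):19/8,R:11/2):21/10)
total length: 1093/40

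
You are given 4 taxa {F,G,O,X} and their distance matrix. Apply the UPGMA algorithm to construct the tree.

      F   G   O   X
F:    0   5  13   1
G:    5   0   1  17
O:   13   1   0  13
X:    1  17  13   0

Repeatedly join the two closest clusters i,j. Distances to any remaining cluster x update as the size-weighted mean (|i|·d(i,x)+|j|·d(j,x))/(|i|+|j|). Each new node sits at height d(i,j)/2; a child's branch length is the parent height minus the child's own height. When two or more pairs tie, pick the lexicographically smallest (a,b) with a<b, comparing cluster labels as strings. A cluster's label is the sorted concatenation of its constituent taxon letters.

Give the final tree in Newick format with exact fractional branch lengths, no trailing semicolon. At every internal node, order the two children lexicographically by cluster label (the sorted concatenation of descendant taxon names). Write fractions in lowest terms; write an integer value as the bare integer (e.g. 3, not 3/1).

((F:1/2,X:1/2):11/2,(G:1/2,O:1/2):11/2)

step 1: merge (F,X) at d=1; branch lengths F→1/2, X→1/2; new cluster FX
  updated: d(FX,G)=11, d(FX,O)=13
step 2: merge (G,O) at d=1; branch lengths G→1/2, O→1/2; new cluster GO
  updated: d(FX,GO)=12
step 3: merge (FX,GO) at d=12; branch lengths FX→11/2, GO→11/2; new cluster FGOX
final tree: ((F:1/2,X:1/2):11/2,(G:1/2,O:1/2):11/2)
total length: 13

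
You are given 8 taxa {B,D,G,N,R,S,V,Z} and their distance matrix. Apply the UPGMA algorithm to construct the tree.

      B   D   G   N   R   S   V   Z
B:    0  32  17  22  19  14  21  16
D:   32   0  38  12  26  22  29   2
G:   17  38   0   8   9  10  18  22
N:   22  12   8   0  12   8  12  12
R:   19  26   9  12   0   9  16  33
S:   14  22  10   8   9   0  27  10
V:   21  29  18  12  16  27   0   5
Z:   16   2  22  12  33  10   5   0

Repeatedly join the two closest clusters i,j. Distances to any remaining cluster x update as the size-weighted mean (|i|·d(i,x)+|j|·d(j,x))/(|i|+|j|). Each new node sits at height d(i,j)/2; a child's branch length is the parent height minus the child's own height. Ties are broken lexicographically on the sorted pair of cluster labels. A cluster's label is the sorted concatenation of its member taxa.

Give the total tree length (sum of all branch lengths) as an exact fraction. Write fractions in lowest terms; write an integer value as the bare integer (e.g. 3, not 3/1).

797/15

step 1: merge (D,Z) at d=2; branch lengths D→1, Z→1; new cluster DZ
  updated: d(B,DZ)=24, d(DZ,G)=30, d(DZ,N)=12, d(DZ,R)=59/2, d(DZ,S)=16, d(DZ,V)=17
step 2: merge (G,N) at d=8; branch lengths G→4, N→4; new cluster GN
  updated: d(B,GN)=39/2, d(DZ,GN)=21, d(GN,R)=21/2, d(GN,S)=9, d(GN,V)=15
step 3: merge (GN,S) at d=9; branch lengths GN→1/2, S→9/2; new cluster GNS
  updated: d(B,GNS)=53/3, d(DZ,GNS)=58/3, d(GNS,R)=10, d(GNS,V)=19
step 4: merge (GNS,R) at d=10; branch lengths GNS→1/2, R→5; new cluster GNRS
  updated: d(B,GNRS)=18, d(DZ,GNRS)=175/8, d(GNRS,V)=73/4
step 5: merge (DZ,V) at d=17; branch lengths DZ→15/2, V→17/2; new cluster DVZ
  updated: d(B,DVZ)=23, d(DVZ,GNRS)=62/3
step 6: merge (B,GNRS) at d=18; branch lengths B→9, GNRS→4; new cluster BGNRS
  updated: d(BGNRS,DVZ)=317/15
step 7: merge (BGNRS,DVZ) at d=317/15; branch lengths BGNRS→47/30, DVZ→31/15; new cluster BDGNRSVZ
final tree: ((B:9,(((G:4,N:4):1/2,S:9/2):1/2,R:5):4):47/30,((D:1,Z:1):15/2,V:17/2):31/15)
total length: 797/15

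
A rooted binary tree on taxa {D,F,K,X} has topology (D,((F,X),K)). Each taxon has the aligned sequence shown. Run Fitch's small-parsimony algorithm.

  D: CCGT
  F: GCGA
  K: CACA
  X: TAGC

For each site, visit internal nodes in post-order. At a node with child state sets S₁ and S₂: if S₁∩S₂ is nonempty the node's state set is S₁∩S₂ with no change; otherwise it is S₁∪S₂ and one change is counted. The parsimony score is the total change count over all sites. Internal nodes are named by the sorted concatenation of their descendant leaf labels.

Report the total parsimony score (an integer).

[col 0] FX: children F:{G}, X:{T} ∪→ {G,T}; cost 1
[col 0] FKX: children FX:{G,T}, K:{C} ∪→ {C,G,T}; cost 1
[col 0] DFKX: children D:{C}, FKX:{C,G,T} ∩→ {C}; cost 0
[col 1] FX: children F:{C}, X:{A} ∪→ {A,C}; cost 1
[col 1] FKX: children FX:{A,C}, K:{A} ∩→ {A}; cost 0
[col 1] DFKX: children D:{C}, FKX:{A} ∪→ {A,C}; cost 1
[col 2] FX: children F:{G}, X:{G} ∩→ {G}; cost 0
[col 2] FKX: children FX:{G}, K:{C} ∪→ {C,G}; cost 1
[col 2] DFKX: children D:{G}, FKX:{C,G} ∩→ {G}; cost 0
[col 3] FX: children F:{A}, X:{C} ∪→ {A,C}; cost 1
[col 3] FKX: children FX:{A,C}, K:{A} ∩→ {A}; cost 0
[col 3] DFKX: children D:{T}, FKX:{A} ∪→ {A,T}; cost 1
per-site changes: [2, 2, 1, 2]; total = 7

7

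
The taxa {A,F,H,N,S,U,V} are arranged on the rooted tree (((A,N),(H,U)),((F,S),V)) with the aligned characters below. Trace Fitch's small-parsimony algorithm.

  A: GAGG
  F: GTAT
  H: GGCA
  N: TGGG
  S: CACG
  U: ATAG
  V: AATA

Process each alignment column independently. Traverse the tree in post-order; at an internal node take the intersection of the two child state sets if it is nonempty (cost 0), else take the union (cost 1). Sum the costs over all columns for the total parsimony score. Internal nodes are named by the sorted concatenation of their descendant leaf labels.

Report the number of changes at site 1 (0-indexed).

AN@0: {G} ∪ {T} = {G,T} (union, +1)
HU@0: {G} ∪ {A} = {A,G} (union, +1)
AHNU@0: {G,T} ∩ {A,G} = {G} (intersection, +0)
FS@0: {G} ∪ {C} = {C,G} (union, +1)
FSV@0: {C,G} ∪ {A} = {A,C,G} (union, +1)
AFHNSUV@0: {G} ∩ {A,C,G} = {G} (intersection, +0)
AN@1: {A} ∪ {G} = {A,G} (union, +1)
HU@1: {G} ∪ {T} = {G,T} (union, +1)
AHNU@1: {A,G} ∩ {G,T} = {G} (intersection, +0)
FS@1: {T} ∪ {A} = {A,T} (union, +1)
FSV@1: {A,T} ∩ {A} = {A} (intersection, +0)
AFHNSUV@1: {G} ∪ {A} = {A,G} (union, +1)
AN@2: {G} ∩ {G} = {G} (intersection, +0)
HU@2: {C} ∪ {A} = {A,C} (union, +1)
AHNU@2: {G} ∪ {A,C} = {A,C,G} (union, +1)
FS@2: {A} ∪ {C} = {A,C} (union, +1)
FSV@2: {A,C} ∪ {T} = {A,C,T} (union, +1)
AFHNSUV@2: {A,C,G} ∩ {A,C,T} = {A,C} (intersection, +0)
AN@3: {G} ∩ {G} = {G} (intersection, +0)
HU@3: {A} ∪ {G} = {A,G} (union, +1)
AHNU@3: {G} ∩ {A,G} = {G} (intersection, +0)
FS@3: {T} ∪ {G} = {G,T} (union, +1)
FSV@3: {G,T} ∪ {A} = {A,G,T} (union, +1)
AFHNSUV@3: {G} ∩ {A,G,T} = {G} (intersection, +0)
per-site changes: [4, 4, 4, 3]; total = 15

4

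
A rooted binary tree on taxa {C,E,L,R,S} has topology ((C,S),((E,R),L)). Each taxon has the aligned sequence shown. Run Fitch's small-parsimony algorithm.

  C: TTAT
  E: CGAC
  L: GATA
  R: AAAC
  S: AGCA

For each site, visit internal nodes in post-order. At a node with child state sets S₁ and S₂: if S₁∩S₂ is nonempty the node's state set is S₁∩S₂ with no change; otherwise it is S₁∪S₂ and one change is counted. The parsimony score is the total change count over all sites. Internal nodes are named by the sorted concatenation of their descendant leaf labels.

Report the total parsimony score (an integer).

10

site 0, node CS: C={T} ∪ S={A} → {A,T} (+1)
site 0, node ER: E={C} ∪ R={A} → {A,C} (+1)
site 0, node ELR: ER={A,C} ∪ L={G} → {A,C,G} (+1)
site 0, node CELRS: CS={A,T} ∩ ELR={A,C,G} → {A} (+0)
site 1, node CS: C={T} ∪ S={G} → {G,T} (+1)
site 1, node ER: E={G} ∪ R={A} → {A,G} (+1)
site 1, node ELR: ER={A,G} ∩ L={A} → {A} (+0)
site 1, node CELRS: CS={G,T} ∪ ELR={A} → {A,G,T} (+1)
site 2, node CS: C={A} ∪ S={C} → {A,C} (+1)
site 2, node ER: E={A} ∩ R={A} → {A} (+0)
site 2, node ELR: ER={A} ∪ L={T} → {A,T} (+1)
site 2, node CELRS: CS={A,C} ∩ ELR={A,T} → {A} (+0)
site 3, node CS: C={T} ∪ S={A} → {A,T} (+1)
site 3, node ER: E={C} ∩ R={C} → {C} (+0)
site 3, node ELR: ER={C} ∪ L={A} → {A,C} (+1)
site 3, node CELRS: CS={A,T} ∩ ELR={A,C} → {A} (+0)
per-site changes: [3, 3, 2, 2]; total = 10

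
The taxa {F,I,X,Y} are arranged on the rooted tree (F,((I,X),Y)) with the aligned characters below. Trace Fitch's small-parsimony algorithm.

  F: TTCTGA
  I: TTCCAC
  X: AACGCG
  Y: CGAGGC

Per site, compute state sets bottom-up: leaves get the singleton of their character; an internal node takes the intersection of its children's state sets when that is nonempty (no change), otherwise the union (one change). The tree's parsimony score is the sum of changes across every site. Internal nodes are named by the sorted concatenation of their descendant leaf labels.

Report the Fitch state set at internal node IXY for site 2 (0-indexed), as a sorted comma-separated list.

A,C

[col 0] IX: children I:{T}, X:{A} ∪→ {A,T}; cost 1
[col 0] IXY: children IX:{A,T}, Y:{C} ∪→ {A,C,T}; cost 1
[col 0] FIXY: children F:{T}, IXY:{A,C,T} ∩→ {T}; cost 0
[col 1] IX: children I:{T}, X:{A} ∪→ {A,T}; cost 1
[col 1] IXY: children IX:{A,T}, Y:{G} ∪→ {A,G,T}; cost 1
[col 1] FIXY: children F:{T}, IXY:{A,G,T} ∩→ {T}; cost 0
[col 2] IX: children I:{C}, X:{C} ∩→ {C}; cost 0
[col 2] IXY: children IX:{C}, Y:{A} ∪→ {A,C}; cost 1
[col 2] FIXY: children F:{C}, IXY:{A,C} ∩→ {C}; cost 0
[col 3] IX: children I:{C}, X:{G} ∪→ {C,G}; cost 1
[col 3] IXY: children IX:{C,G}, Y:{G} ∩→ {G}; cost 0
[col 3] FIXY: children F:{T}, IXY:{G} ∪→ {G,T}; cost 1
[col 4] IX: children I:{A}, X:{C} ∪→ {A,C}; cost 1
[col 4] IXY: children IX:{A,C}, Y:{G} ∪→ {A,C,G}; cost 1
[col 4] FIXY: children F:{G}, IXY:{A,C,G} ∩→ {G}; cost 0
[col 5] IX: children I:{C}, X:{G} ∪→ {C,G}; cost 1
[col 5] IXY: children IX:{C,G}, Y:{C} ∩→ {C}; cost 0
[col 5] FIXY: children F:{A}, IXY:{C} ∪→ {A,C}; cost 1
per-site changes: [2, 2, 1, 2, 2, 2]; total = 11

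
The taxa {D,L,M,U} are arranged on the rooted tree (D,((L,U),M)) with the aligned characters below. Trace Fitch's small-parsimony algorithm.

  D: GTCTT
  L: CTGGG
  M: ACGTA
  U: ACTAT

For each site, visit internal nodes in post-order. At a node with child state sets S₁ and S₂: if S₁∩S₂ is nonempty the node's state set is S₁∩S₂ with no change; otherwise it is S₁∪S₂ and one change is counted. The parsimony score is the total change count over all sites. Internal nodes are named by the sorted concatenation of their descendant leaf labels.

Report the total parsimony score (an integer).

site 0, node LU: L={C} ∪ U={A} → {A,C} (+1)
site 0, node LMU: LU={A,C} ∩ M={A} → {A} (+0)
site 0, node DLMU: D={G} ∪ LMU={A} → {A,G} (+1)
site 1, node LU: L={T} ∪ U={C} → {C,T} (+1)
site 1, node LMU: LU={C,T} ∩ M={C} → {C} (+0)
site 1, node DLMU: D={T} ∪ LMU={C} → {C,T} (+1)
site 2, node LU: L={G} ∪ U={T} → {G,T} (+1)
site 2, node LMU: LU={G,T} ∩ M={G} → {G} (+0)
site 2, node DLMU: D={C} ∪ LMU={G} → {C,G} (+1)
site 3, node LU: L={G} ∪ U={A} → {A,G} (+1)
site 3, node LMU: LU={A,G} ∪ M={T} → {A,G,T} (+1)
site 3, node DLMU: D={T} ∩ LMU={A,G,T} → {T} (+0)
site 4, node LU: L={G} ∪ U={T} → {G,T} (+1)
site 4, node LMU: LU={G,T} ∪ M={A} → {A,G,T} (+1)
site 4, node DLMU: D={T} ∩ LMU={A,G,T} → {T} (+0)
per-site changes: [2, 2, 2, 2, 2]; total = 10

10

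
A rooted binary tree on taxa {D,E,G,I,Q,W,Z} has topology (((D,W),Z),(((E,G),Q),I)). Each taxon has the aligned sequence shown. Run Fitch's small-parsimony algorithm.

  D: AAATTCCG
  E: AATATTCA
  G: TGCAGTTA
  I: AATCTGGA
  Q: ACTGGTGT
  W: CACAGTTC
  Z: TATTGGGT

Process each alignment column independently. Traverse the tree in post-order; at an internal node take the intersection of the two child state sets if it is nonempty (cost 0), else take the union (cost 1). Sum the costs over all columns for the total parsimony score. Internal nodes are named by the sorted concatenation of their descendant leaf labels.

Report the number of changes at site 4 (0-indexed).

[col 0] DW: children D:{A}, W:{C} ∪→ {A,C}; cost 1
[col 0] DWZ: children DW:{A,C}, Z:{T} ∪→ {A,C,T}; cost 1
[col 0] EG: children E:{A}, G:{T} ∪→ {A,T}; cost 1
[col 0] EGQ: children EG:{A,T}, Q:{A} ∩→ {A}; cost 0
[col 0] EGIQ: children EGQ:{A}, I:{A} ∩→ {A}; cost 0
[col 0] DEGIQWZ: children DWZ:{A,C,T}, EGIQ:{A} ∩→ {A}; cost 0
[col 1] DW: children D:{A}, W:{A} ∩→ {A}; cost 0
[col 1] DWZ: children DW:{A}, Z:{A} ∩→ {A}; cost 0
[col 1] EG: children E:{A}, G:{G} ∪→ {A,G}; cost 1
[col 1] EGQ: children EG:{A,G}, Q:{C} ∪→ {A,C,G}; cost 1
[col 1] EGIQ: children EGQ:{A,C,G}, I:{A} ∩→ {A}; cost 0
[col 1] DEGIQWZ: children DWZ:{A}, EGIQ:{A} ∩→ {A}; cost 0
[col 2] DW: children D:{A}, W:{C} ∪→ {A,C}; cost 1
[col 2] DWZ: children DW:{A,C}, Z:{T} ∪→ {A,C,T}; cost 1
[col 2] EG: children E:{T}, G:{C} ∪→ {C,T}; cost 1
[col 2] EGQ: children EG:{C,T}, Q:{T} ∩→ {T}; cost 0
[col 2] EGIQ: children EGQ:{T}, I:{T} ∩→ {T}; cost 0
[col 2] DEGIQWZ: children DWZ:{A,C,T}, EGIQ:{T} ∩→ {T}; cost 0
[col 3] DW: children D:{T}, W:{A} ∪→ {A,T}; cost 1
[col 3] DWZ: children DW:{A,T}, Z:{T} ∩→ {T}; cost 0
[col 3] EG: children E:{A}, G:{A} ∩→ {A}; cost 0
[col 3] EGQ: children EG:{A}, Q:{G} ∪→ {A,G}; cost 1
[col 3] EGIQ: children EGQ:{A,G}, I:{C} ∪→ {A,C,G}; cost 1
[col 3] DEGIQWZ: children DWZ:{T}, EGIQ:{A,C,G} ∪→ {A,C,G,T}; cost 1
[col 4] DW: children D:{T}, W:{G} ∪→ {G,T}; cost 1
[col 4] DWZ: children DW:{G,T}, Z:{G} ∩→ {G}; cost 0
[col 4] EG: children E:{T}, G:{G} ∪→ {G,T}; cost 1
[col 4] EGQ: children EG:{G,T}, Q:{G} ∩→ {G}; cost 0
[col 4] EGIQ: children EGQ:{G}, I:{T} ∪→ {G,T}; cost 1
[col 4] DEGIQWZ: children DWZ:{G}, EGIQ:{G,T} ∩→ {G}; cost 0
[col 5] DW: children D:{C}, W:{T} ∪→ {C,T}; cost 1
[col 5] DWZ: children DW:{C,T}, Z:{G} ∪→ {C,G,T}; cost 1
[col 5] EG: children E:{T}, G:{T} ∩→ {T}; cost 0
[col 5] EGQ: children EG:{T}, Q:{T} ∩→ {T}; cost 0
[col 5] EGIQ: children EGQ:{T}, I:{G} ∪→ {G,T}; cost 1
[col 5] DEGIQWZ: children DWZ:{C,G,T}, EGIQ:{G,T} ∩→ {G,T}; cost 0
[col 6] DW: children D:{C}, W:{T} ∪→ {C,T}; cost 1
[col 6] DWZ: children DW:{C,T}, Z:{G} ∪→ {C,G,T}; cost 1
[col 6] EG: children E:{C}, G:{T} ∪→ {C,T}; cost 1
[col 6] EGQ: children EG:{C,T}, Q:{G} ∪→ {C,G,T}; cost 1
[col 6] EGIQ: children EGQ:{C,G,T}, I:{G} ∩→ {G}; cost 0
[col 6] DEGIQWZ: children DWZ:{C,G,T}, EGIQ:{G} ∩→ {G}; cost 0
[col 7] DW: children D:{G}, W:{C} ∪→ {C,G}; cost 1
[col 7] DWZ: children DW:{C,G}, Z:{T} ∪→ {C,G,T}; cost 1
[col 7] EG: children E:{A}, G:{A} ∩→ {A}; cost 0
[col 7] EGQ: children EG:{A}, Q:{T} ∪→ {A,T}; cost 1
[col 7] EGIQ: children EGQ:{A,T}, I:{A} ∩→ {A}; cost 0
[col 7] DEGIQWZ: children DWZ:{C,G,T}, EGIQ:{A} ∪→ {A,C,G,T}; cost 1
per-site changes: [3, 2, 3, 4, 3, 3, 4, 4]; total = 26

3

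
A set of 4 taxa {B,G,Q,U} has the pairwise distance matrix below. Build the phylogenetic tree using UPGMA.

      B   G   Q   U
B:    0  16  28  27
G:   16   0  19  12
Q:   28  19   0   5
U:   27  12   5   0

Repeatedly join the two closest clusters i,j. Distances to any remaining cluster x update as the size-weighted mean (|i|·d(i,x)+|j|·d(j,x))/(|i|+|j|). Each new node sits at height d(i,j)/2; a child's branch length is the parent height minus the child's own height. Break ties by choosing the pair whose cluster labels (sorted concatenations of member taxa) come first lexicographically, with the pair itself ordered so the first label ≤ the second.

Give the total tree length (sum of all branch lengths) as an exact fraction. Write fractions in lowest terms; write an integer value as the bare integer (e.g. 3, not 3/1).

iteration 1: select Q,U (d=5); attach at lengths (5/2, 5/2); label the merged cluster QU
  updated: d(B,QU)=55/2, d(G,QU)=31/2
iteration 2: select G,QU (d=31/2); attach at lengths (31/4, 21/4); label the merged cluster GQU
  updated: d(B,GQU)=71/3
iteration 3: select B,GQU (d=71/3); attach at lengths (71/6, 49/12); label the merged cluster BGQU
final tree: (B:71/6,(G:31/4,(Q:5/2,U:5/2):21/4):49/12)
total length: 407/12

407/12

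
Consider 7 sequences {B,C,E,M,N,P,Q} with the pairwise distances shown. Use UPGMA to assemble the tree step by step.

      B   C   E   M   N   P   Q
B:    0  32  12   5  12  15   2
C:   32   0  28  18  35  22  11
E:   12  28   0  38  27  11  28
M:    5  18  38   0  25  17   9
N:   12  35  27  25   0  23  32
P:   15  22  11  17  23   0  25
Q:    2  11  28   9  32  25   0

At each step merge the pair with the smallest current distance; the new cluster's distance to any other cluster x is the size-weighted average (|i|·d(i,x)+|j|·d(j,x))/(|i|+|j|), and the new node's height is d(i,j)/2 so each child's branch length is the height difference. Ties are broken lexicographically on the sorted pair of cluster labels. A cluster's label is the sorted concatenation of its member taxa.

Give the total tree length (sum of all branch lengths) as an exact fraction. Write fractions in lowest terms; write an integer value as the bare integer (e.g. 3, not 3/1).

2755/48

step 1: merge (B,Q) at d=2; branch lengths B→1, Q→1; new cluster BQ
  updated: d(BQ,C)=43/2, d(BQ,E)=20, d(BQ,M)=7, d(BQ,N)=22, d(BQ,P)=20
step 2: merge (BQ,M) at d=7; branch lengths BQ→5/2, M→7/2; new cluster BMQ
  updated: d(BMQ,C)=61/3, d(BMQ,E)=26, d(BMQ,N)=23, d(BMQ,P)=19
step 3: merge (E,P) at d=11; branch lengths E→11/2, P→11/2; new cluster EP
  updated: d(BMQ,EP)=45/2, d(C,EP)=25, d(EP,N)=25
step 4: merge (BMQ,C) at d=61/3; branch lengths BMQ→20/3, C→61/6; new cluster BCMQ
  updated: d(BCMQ,EP)=185/8, d(BCMQ,N)=26
step 5: merge (BCMQ,EP) at d=185/8; branch lengths BCMQ→67/48, EP→97/16; new cluster BCEMPQ
  updated: d(BCEMPQ,N)=77/3
step 6: merge (BCEMPQ,N) at d=77/3; branch lengths BCEMPQ→61/48, N→77/6; new cluster BCEMNPQ
final tree: (((((B:1,Q:1):5/2,M:7/2):20/3,C:61/6):67/48,(E:11/2,P:11/2):97/16):61/48,N:77/6)
total length: 2755/48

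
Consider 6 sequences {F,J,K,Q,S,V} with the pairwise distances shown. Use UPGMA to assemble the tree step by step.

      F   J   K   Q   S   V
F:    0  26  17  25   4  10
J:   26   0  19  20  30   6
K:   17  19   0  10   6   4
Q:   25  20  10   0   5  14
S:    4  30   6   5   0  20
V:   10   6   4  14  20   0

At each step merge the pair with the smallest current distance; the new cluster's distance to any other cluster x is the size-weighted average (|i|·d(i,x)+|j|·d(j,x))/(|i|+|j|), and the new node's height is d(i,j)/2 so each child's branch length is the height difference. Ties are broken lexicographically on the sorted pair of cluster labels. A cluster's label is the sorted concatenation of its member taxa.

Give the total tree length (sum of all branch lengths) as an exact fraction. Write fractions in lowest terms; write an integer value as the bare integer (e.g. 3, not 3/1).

1. join F+S (d=4) ⇒ FS; edges |F|=2, |S|=2
  updated: d(FS,J)=28, d(FS,K)=23/2, d(FS,Q)=15, d(FS,V)=15
2. join K+V (d=4) ⇒ KV; edges |K|=2, |V|=2
  updated: d(FS,KV)=53/4, d(J,KV)=25/2, d(KV,Q)=12
3. join KV+Q (d=12) ⇒ KQV; edges |KV|=4, |Q|=6
  updated: d(FS,KQV)=83/6, d(J,KQV)=15
4. join FS+KQV (d=83/6) ⇒ FKQSV; edges |FS|=59/12, |KQV|=11/12
  updated: d(FKQSV,J)=101/5
5. join FKQSV+J (d=101/5) ⇒ FJKQSV; edges |FKQSV|=191/60, |J|=101/10
final tree: (((F:2,S:2):59/12,((K:2,V:2):4,Q:6):11/12):191/60,J:101/10)
total length: 2227/60

2227/60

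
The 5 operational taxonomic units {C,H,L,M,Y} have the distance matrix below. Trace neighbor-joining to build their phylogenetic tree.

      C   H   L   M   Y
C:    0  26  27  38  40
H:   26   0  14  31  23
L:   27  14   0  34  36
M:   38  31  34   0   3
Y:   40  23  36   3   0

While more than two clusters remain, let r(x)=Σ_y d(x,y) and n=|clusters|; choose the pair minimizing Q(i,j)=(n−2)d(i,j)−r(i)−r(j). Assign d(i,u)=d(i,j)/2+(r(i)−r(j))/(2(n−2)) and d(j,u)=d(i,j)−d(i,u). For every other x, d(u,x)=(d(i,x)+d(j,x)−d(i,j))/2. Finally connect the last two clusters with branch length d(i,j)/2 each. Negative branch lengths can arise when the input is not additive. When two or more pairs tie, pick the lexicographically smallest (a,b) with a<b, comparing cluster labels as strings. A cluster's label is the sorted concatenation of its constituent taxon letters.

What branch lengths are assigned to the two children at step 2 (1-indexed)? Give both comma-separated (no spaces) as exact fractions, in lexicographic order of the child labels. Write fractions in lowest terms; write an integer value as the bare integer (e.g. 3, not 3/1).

69/4,81/4

1. join M+Y (d=3, Q=-199) ⇒ MY; edges |M|=13/6, |Y|=5/6
  updated: d(C,MY)=75/2, d(H,MY)=51/2, d(L,MY)=67/2
2. join C+MY (d=75/2, Q=-112) ⇒ CMY; edges |C|=69/4, |MY|=81/4
  updated: d(CMY,H)=7, d(CMY,L)=23/2
3. join CMY+H (d=7, Q=-65/2) ⇒ CHMY; edges |CMY|=9/4, |H|=19/4
  updated: d(CHMY,L)=37/4
4. join CHMY+L (d=37/4) ⇒ CHLMY; edges |CHMY|=37/8, |L|=37/8
final tree: (((C:69/4,(M:13/6,Y:5/6):81/4):9/4,H:19/4):37/8,L:37/8)
total length: 227/4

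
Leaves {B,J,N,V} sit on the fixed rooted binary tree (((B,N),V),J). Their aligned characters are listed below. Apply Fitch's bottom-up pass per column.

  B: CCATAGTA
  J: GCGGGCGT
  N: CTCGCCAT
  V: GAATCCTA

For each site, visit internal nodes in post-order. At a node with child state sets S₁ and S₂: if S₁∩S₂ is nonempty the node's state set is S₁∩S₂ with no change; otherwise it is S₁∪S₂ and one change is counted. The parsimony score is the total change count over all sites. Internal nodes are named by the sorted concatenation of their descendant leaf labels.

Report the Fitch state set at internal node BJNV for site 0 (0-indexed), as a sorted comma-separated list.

site 0, node BN: B={C} ∩ N={C} → {C} (+0)
site 0, node BNV: BN={C} ∪ V={G} → {C,G} (+1)
site 0, node BJNV: BNV={C,G} ∩ J={G} → {G} (+0)
site 1, node BN: B={C} ∪ N={T} → {C,T} (+1)
site 1, node BNV: BN={C,T} ∪ V={A} → {A,C,T} (+1)
site 1, node BJNV: BNV={A,C,T} ∩ J={C} → {C} (+0)
site 2, node BN: B={A} ∪ N={C} → {A,C} (+1)
site 2, node BNV: BN={A,C} ∩ V={A} → {A} (+0)
site 2, node BJNV: BNV={A} ∪ J={G} → {A,G} (+1)
site 3, node BN: B={T} ∪ N={G} → {G,T} (+1)
site 3, node BNV: BN={G,T} ∩ V={T} → {T} (+0)
site 3, node BJNV: BNV={T} ∪ J={G} → {G,T} (+1)
site 4, node BN: B={A} ∪ N={C} → {A,C} (+1)
site 4, node BNV: BN={A,C} ∩ V={C} → {C} (+0)
site 4, node BJNV: BNV={C} ∪ J={G} → {C,G} (+1)
site 5, node BN: B={G} ∪ N={C} → {C,G} (+1)
site 5, node BNV: BN={C,G} ∩ V={C} → {C} (+0)
site 5, node BJNV: BNV={C} ∩ J={C} → {C} (+0)
site 6, node BN: B={T} ∪ N={A} → {A,T} (+1)
site 6, node BNV: BN={A,T} ∩ V={T} → {T} (+0)
site 6, node BJNV: BNV={T} ∪ J={G} → {G,T} (+1)
site 7, node BN: B={A} ∪ N={T} → {A,T} (+1)
site 7, node BNV: BN={A,T} ∩ V={A} → {A} (+0)
site 7, node BJNV: BNV={A} ∪ J={T} → {A,T} (+1)
per-site changes: [1, 2, 2, 2, 2, 1, 2, 2]; total = 14

G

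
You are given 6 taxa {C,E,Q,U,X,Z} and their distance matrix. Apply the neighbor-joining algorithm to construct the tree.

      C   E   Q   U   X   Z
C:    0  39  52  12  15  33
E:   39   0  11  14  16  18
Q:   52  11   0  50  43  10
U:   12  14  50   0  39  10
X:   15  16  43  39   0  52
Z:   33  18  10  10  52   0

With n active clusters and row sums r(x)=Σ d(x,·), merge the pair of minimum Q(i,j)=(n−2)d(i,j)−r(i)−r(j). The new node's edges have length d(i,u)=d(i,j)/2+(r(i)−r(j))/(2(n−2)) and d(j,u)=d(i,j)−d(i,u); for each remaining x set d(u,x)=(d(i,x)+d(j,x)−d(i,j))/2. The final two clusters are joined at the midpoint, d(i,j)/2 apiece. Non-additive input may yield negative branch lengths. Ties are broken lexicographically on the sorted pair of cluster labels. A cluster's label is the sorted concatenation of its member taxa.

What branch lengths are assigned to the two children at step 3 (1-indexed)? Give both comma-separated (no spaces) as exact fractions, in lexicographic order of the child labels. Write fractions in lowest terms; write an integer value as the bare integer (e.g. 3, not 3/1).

99/8,45/8

1. join C+X (d=15, Q=-256) ⇒ CX; edges |C|=23/4, |X|=37/4
  updated: d(CX,E)=20, d(CX,Q)=40, d(CX,U)=18, d(CX,Z)=35
2. join Q+Z (d=10, Q=-154) ⇒ QZ; edges |Q|=34/3, |Z|=-4/3
  updated: d(CX,QZ)=65/2, d(E,QZ)=19/2, d(QZ,U)=25
3. join CX+U (d=18, Q=-183/2) ⇒ CUX; edges |CX|=99/8, |U|=45/8
  updated: d(CUX,E)=8, d(CUX,QZ)=79/4
4. join CUX+E (d=8, Q=-149/4) ⇒ CEUX; edges |CUX|=73/8, |E|=-9/8
  updated: d(CEUX,QZ)=85/8
5. join CEUX+QZ (d=85/8) ⇒ CEQUXZ; edges |CEUX|=85/16, |QZ|=85/16
final tree: ((((C:23/4,X:37/4):99/8,U:45/8):73/8,E:-9/8):85/16,(Q:34/3,Z:-4/3):85/16)
total length: 493/8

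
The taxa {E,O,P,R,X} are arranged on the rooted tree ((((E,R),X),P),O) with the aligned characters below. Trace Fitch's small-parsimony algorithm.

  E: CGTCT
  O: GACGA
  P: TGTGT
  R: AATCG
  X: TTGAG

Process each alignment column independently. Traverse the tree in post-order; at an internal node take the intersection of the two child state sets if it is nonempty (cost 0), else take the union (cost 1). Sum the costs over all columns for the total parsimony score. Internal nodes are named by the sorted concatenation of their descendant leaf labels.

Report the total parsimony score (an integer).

[col 0] ER: children E:{C}, R:{A} ∪→ {A,C}; cost 1
[col 0] ERX: children ER:{A,C}, X:{T} ∪→ {A,C,T}; cost 1
[col 0] EPRX: children ERX:{A,C,T}, P:{T} ∩→ {T}; cost 0
[col 0] EOPRX: children EPRX:{T}, O:{G} ∪→ {G,T}; cost 1
[col 1] ER: children E:{G}, R:{A} ∪→ {A,G}; cost 1
[col 1] ERX: children ER:{A,G}, X:{T} ∪→ {A,G,T}; cost 1
[col 1] EPRX: children ERX:{A,G,T}, P:{G} ∩→ {G}; cost 0
[col 1] EOPRX: children EPRX:{G}, O:{A} ∪→ {A,G}; cost 1
[col 2] ER: children E:{T}, R:{T} ∩→ {T}; cost 0
[col 2] ERX: children ER:{T}, X:{G} ∪→ {G,T}; cost 1
[col 2] EPRX: children ERX:{G,T}, P:{T} ∩→ {T}; cost 0
[col 2] EOPRX: children EPRX:{T}, O:{C} ∪→ {C,T}; cost 1
[col 3] ER: children E:{C}, R:{C} ∩→ {C}; cost 0
[col 3] ERX: children ER:{C}, X:{A} ∪→ {A,C}; cost 1
[col 3] EPRX: children ERX:{A,C}, P:{G} ∪→ {A,C,G}; cost 1
[col 3] EOPRX: children EPRX:{A,C,G}, O:{G} ∩→ {G}; cost 0
[col 4] ER: children E:{T}, R:{G} ∪→ {G,T}; cost 1
[col 4] ERX: children ER:{G,T}, X:{G} ∩→ {G}; cost 0
[col 4] EPRX: children ERX:{G}, P:{T} ∪→ {G,T}; cost 1
[col 4] EOPRX: children EPRX:{G,T}, O:{A} ∪→ {A,G,T}; cost 1
per-site changes: [3, 3, 2, 2, 3]; total = 13

13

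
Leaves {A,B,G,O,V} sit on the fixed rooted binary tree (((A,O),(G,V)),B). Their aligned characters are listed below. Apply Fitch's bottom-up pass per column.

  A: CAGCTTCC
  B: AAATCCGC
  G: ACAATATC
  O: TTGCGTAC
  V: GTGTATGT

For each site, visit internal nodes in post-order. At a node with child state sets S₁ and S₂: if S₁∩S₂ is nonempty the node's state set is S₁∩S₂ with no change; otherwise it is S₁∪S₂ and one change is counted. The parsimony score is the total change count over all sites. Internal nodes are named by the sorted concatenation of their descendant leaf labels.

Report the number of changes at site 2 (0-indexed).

site 0, node AO: A={C} ∪ O={T} → {C,T} (+1)
site 0, node GV: G={A} ∪ V={G} → {A,G} (+1)
site 0, node AGOV: AO={C,T} ∪ GV={A,G} → {A,C,G,T} (+1)
site 0, node ABGOV: AGOV={A,C,G,T} ∩ B={A} → {A} (+0)
site 1, node AO: A={A} ∪ O={T} → {A,T} (+1)
site 1, node GV: G={C} ∪ V={T} → {C,T} (+1)
site 1, node AGOV: AO={A,T} ∩ GV={C,T} → {T} (+0)
site 1, node ABGOV: AGOV={T} ∪ B={A} → {A,T} (+1)
site 2, node AO: A={G} ∩ O={G} → {G} (+0)
site 2, node GV: G={A} ∪ V={G} → {A,G} (+1)
site 2, node AGOV: AO={G} ∩ GV={A,G} → {G} (+0)
site 2, node ABGOV: AGOV={G} ∪ B={A} → {A,G} (+1)
site 3, node AO: A={C} ∩ O={C} → {C} (+0)
site 3, node GV: G={A} ∪ V={T} → {A,T} (+1)
site 3, node AGOV: AO={C} ∪ GV={A,T} → {A,C,T} (+1)
site 3, node ABGOV: AGOV={A,C,T} ∩ B={T} → {T} (+0)
site 4, node AO: A={T} ∪ O={G} → {G,T} (+1)
site 4, node GV: G={T} ∪ V={A} → {A,T} (+1)
site 4, node AGOV: AO={G,T} ∩ GV={A,T} → {T} (+0)
site 4, node ABGOV: AGOV={T} ∪ B={C} → {C,T} (+1)
site 5, node AO: A={T} ∩ O={T} → {T} (+0)
site 5, node GV: G={A} ∪ V={T} → {A,T} (+1)
site 5, node AGOV: AO={T} ∩ GV={A,T} → {T} (+0)
site 5, node ABGOV: AGOV={T} ∪ B={C} → {C,T} (+1)
site 6, node AO: A={C} ∪ O={A} → {A,C} (+1)
site 6, node GV: G={T} ∪ V={G} → {G,T} (+1)
site 6, node AGOV: AO={A,C} ∪ GV={G,T} → {A,C,G,T} (+1)
site 6, node ABGOV: AGOV={A,C,G,T} ∩ B={G} → {G} (+0)
site 7, node AO: A={C} ∩ O={C} → {C} (+0)
site 7, node GV: G={C} ∪ V={T} → {C,T} (+1)
site 7, node AGOV: AO={C} ∩ GV={C,T} → {C} (+0)
site 7, node ABGOV: AGOV={C} ∩ B={C} → {C} (+0)
per-site changes: [3, 3, 2, 2, 3, 2, 3, 1]; total = 19

2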